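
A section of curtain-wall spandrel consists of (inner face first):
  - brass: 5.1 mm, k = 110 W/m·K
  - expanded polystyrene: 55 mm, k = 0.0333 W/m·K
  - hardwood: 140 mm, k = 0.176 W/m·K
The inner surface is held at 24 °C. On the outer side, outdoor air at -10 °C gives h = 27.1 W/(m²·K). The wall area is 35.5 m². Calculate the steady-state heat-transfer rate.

Q ≈ 486 W

Series thermal resistances:
R_brass = L/(kA) = 0.0051/(110×35.5) = 1.306×10^-6 K/W
R_expanded polystyrene = L/(kA) = 0.055/(0.0333×35.5) = 0.04653 K/W
R_hardwood = L/(kA) = 0.14/(0.176×35.5) = 0.02241 K/W
R_outer film = 1/(h_o·A) = 1/(27.1×35.5) = 0.001039 K/W
R_total = 0.06997 K/W
Q = ΔT / R_total = 34 / 0.06997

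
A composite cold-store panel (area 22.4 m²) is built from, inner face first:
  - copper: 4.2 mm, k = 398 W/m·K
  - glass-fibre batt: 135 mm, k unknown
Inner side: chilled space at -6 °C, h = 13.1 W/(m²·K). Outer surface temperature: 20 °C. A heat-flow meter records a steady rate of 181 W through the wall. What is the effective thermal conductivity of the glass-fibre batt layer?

k ≈ 0.043 W/(m·K)

Series thermal resistances:
R_inner film = 1/(h_i·A) = 1/(13.1×22.4) = 0.003408 K/W
R_copper = L/(kA) = 0.0042/(398×22.4) = 4.711×10^-7 K/W
Sum of known resistances R_other = 0.003408 K/W
Total R = ΔT/Q = 26/181 = 0.1436 K/W
R_glass-fibre batt = R_total − R_other = 0.1402 K/W
k = L/(R·A) = 0.135/(0.1402×22.4)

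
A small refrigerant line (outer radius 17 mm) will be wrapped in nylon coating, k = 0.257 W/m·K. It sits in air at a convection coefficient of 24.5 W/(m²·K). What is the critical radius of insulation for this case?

r_cr ≈ 10.5 mm

For a cylinder r_cr = k/h = 0.257/24.5
r_cr = 10.5 mm; since the bare radius (17 mm) is above r_cr, any added insulation will reduce heat loss.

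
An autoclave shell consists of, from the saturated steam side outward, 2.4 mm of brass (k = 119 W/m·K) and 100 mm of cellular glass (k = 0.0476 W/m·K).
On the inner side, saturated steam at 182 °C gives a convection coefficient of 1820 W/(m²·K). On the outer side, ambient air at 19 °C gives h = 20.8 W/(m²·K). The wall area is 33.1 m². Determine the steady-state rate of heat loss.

Q ≈ 2510 W

Model the wall as resistances in series:
R_inner film = 1/(h_i·A) = 1/(1820×33.1) = 1.66×10^-5 K/W
R_brass = L/(kA) = 0.0024/(119×33.1) = 6.093×10^-7 K/W
R_cellular glass = L/(kA) = 0.1/(0.0476×33.1) = 0.06347 K/W
R_outer film = 1/(h_o·A) = 1/(20.8×33.1) = 0.001452 K/W
R_total = 0.06494 K/W
Q = ΔT / R_total = 163 / 0.06494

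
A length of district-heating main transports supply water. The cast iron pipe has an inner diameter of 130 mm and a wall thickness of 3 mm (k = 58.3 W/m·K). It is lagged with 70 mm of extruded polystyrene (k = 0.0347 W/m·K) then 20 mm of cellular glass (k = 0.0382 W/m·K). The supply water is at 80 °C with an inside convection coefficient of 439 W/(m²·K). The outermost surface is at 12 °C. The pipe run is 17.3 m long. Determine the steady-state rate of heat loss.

Q ≈ 308 W

Cylindrical conduction, so R = ln(r₂/r₁)/(2πkL) per layer, in series:
R_inner film = 1/(h_i·2πr₁L) = 1/(439×2π×0.065×17.3) = 3.224×10^-4 K/W
R_cast iron pipe wall = ln(68/65)/(2π×58.3×17.3) = 7.12×10^-6 K/W
R_extruded polystyrene = ln(138/68)/(2π×0.0347×17.3) = 0.1876 K/W
R_cellular glass = ln(158/138)/(2π×0.0382×17.3) = 0.03259 K/W
R_total = 0.2206 K/W
Q = ΔT/R_total = 68/0.2206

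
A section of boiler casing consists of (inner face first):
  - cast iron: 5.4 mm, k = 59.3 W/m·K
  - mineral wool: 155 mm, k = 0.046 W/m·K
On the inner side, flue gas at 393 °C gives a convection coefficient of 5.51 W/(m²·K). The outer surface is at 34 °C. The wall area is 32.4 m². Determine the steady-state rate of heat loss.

Q ≈ 3280 W

Series thermal resistances:
R_inner film = 1/(h_i·A) = 1/(5.51×32.4) = 0.005601 K/W
R_cast iron = L/(kA) = 0.0054/(59.3×32.4) = 2.811×10^-6 K/W
R_mineral wool = L/(kA) = 0.155/(0.046×32.4) = 0.104 K/W
R_total = 0.1096 K/W
Q = ΔT / R_total = 359 / 0.1096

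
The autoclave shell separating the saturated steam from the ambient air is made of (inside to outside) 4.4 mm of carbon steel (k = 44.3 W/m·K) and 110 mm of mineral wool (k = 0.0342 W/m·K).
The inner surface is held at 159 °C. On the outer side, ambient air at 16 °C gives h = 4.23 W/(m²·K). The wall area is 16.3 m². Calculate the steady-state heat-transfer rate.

Q ≈ 675 W

Treating each layer as a thermal resistance in series:
R_carbon steel = L/(kA) = 0.0044/(44.3×16.3) = 6.093×10^-6 K/W
R_mineral wool = L/(kA) = 0.11/(0.0342×16.3) = 0.1973 K/W
R_outer film = 1/(h_o·A) = 1/(4.23×16.3) = 0.0145 K/W
R_total = 0.2118 K/W
Q = ΔT / R_total = 143 / 0.2118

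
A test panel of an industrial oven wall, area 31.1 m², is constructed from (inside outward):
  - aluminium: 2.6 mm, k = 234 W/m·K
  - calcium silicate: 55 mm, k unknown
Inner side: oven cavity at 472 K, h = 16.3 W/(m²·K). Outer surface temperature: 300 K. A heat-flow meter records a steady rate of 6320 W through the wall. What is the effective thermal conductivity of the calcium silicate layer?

k ≈ 0.0701 W/(m·K)

Using the resistance-network approach (series):
R_inner film = 1/(h_i·A) = 1/(16.3×31.1) = 0.001973 K/W
R_aluminium = L/(kA) = 0.0026/(234×31.1) = 3.573×10^-7 K/W
Sum of known resistances R_other = 0.001973 K/W
Total R = ΔT/Q = 172/6320 = 0.02722 K/W
R_calcium silicate = R_total − R_other = 0.02524 K/W
k = L/(R·A) = 0.055/(0.02524×31.1)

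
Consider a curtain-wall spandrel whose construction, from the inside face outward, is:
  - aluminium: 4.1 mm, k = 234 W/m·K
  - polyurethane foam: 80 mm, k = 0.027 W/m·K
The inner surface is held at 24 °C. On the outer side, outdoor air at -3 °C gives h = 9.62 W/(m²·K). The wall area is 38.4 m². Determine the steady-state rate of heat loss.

Q ≈ 338 W

Using the resistance-network approach (series):
R_aluminium = L/(kA) = 0.0041/(234×38.4) = 4.563×10^-7 K/W
R_polyurethane foam = L/(kA) = 0.08/(0.027×38.4) = 0.07716 K/W
R_outer film = 1/(h_o·A) = 1/(9.62×38.4) = 0.002707 K/W
R_total = 0.07987 K/W
Q = ΔT / R_total = 27 / 0.07987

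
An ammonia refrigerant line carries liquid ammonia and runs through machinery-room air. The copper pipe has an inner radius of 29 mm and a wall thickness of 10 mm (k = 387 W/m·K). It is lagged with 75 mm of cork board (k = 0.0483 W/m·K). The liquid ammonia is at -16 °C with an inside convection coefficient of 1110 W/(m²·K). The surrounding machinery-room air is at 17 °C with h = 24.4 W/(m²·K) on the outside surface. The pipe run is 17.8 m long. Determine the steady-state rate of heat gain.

Q ≈ 163 W

For a radial system each layer contributes R = ln(r_out/r_in)/(2πkL); films add R = 1/(hA).
R_inner film = 1/(h_i·2πr₁L) = 1/(1110×2π×0.029×17.8) = 2.778×10^-4 K/W
R_copper pipe wall = ln(39/29)/(2π×387×17.8) = 6.845×10^-6 K/W
R_cork board = ln(114/39)/(2π×0.0483×17.8) = 0.1986 K/W
R_outer film = 1/(h_o·2πr_oL) = 1/(24.4×2π×0.114×17.8) = 0.003214 K/W
R_total = 0.2021 K/W
Q = ΔT/R_total = 33/0.2021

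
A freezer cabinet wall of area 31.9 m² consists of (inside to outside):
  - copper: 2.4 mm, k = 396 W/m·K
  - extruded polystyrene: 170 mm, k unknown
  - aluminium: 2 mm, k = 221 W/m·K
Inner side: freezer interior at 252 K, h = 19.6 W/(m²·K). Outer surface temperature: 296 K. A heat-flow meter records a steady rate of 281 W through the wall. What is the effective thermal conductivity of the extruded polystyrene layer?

k ≈ 0.0344 W/(m·K)

Thermal resistances in series:
R_inner film = 1/(h_i·A) = 1/(19.6×31.9) = 0.001599 K/W
R_copper = L/(kA) = 0.0024/(396×31.9) = 1.9×10^-7 K/W
R_aluminium = L/(kA) = 0.002/(221×31.9) = 2.837×10^-7 K/W
Sum of known resistances R_other = 0.0016 K/W
Total R = ΔT/Q = 44/281 = 0.1566 K/W
R_extruded polystyrene = R_total − R_other = 0.155 K/W
k = L/(R·A) = 0.17/(0.155×31.9)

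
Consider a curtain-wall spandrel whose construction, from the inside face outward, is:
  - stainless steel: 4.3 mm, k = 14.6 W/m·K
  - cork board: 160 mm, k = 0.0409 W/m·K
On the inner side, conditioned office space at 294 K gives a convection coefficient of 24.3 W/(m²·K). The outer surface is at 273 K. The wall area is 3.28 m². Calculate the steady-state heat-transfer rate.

Treating each layer as a thermal resistance in series:
R_inner film = 1/(h_i·A) = 1/(24.3×3.28) = 0.01255 K/W
R_stainless steel = L/(kA) = 0.0043/(14.6×3.28) = 8.979×10^-5 K/W
R_cork board = L/(kA) = 0.16/(0.0409×3.28) = 1.193 K/W
R_total = 1.205 K/W
Q = ΔT / R_total = 21 / 1.205

Q ≈ 17.4 W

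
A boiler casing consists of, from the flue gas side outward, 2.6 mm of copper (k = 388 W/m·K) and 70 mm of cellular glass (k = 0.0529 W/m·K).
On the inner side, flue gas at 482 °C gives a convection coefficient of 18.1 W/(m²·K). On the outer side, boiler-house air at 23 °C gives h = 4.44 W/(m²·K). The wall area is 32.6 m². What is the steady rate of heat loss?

Series thermal resistances:
R_inner film = 1/(h_i·A) = 1/(18.1×32.6) = 0.001695 K/W
R_copper = L/(kA) = 0.0026/(388×32.6) = 2.056×10^-7 K/W
R_cellular glass = L/(kA) = 0.07/(0.0529×32.6) = 0.04059 K/W
R_outer film = 1/(h_o·A) = 1/(4.44×32.6) = 0.006909 K/W
R_total = 0.04919 K/W
Q = ΔT / R_total = 459 / 0.04919

Q ≈ 9330 W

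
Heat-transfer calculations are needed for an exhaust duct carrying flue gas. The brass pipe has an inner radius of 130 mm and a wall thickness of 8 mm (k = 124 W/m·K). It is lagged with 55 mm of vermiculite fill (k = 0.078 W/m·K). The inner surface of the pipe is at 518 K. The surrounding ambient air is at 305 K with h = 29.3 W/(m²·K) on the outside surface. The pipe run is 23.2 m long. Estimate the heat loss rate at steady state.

Q ≈ 6930 W

For a radial system each layer contributes R = ln(r_out/r_in)/(2πkL); films add R = 1/(hA).
R_brass pipe wall = ln(138/130)/(2π×124×23.2) = 3.304×10^-6 K/W
R_vermiculite fill = ln(193/138)/(2π×0.078×23.2) = 0.0295 K/W
R_outer film = 1/(h_o·2πr_oL) = 1/(29.3×2π×0.193×23.2) = 0.001213 K/W
R_total = 0.03072 K/W
Q = ΔT/R_total = 213/0.03072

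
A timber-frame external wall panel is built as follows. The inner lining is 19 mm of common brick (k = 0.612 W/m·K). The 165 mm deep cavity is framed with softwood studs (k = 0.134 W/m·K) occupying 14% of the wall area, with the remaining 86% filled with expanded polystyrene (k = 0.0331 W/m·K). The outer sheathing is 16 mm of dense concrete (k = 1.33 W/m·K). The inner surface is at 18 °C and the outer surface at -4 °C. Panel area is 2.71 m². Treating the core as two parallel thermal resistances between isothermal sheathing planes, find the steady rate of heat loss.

Sheathing layers in series; stud and cavity paths in parallel between them.
R_inner = 0.019/(0.612×2.71) = 0.01146 K/W
R_stud  = 0.165/(0.134×0.14×2.71) = 3.246 K/W
R_cav   = 0.165/(0.0331×0.86×2.71) = 2.139 K/W
1/R_core = 1/R_stud + 1/R_cav → R_core = 1.289 K/W
R_outer = 0.016/(1.33×2.71) = 0.004439 K/W
R_total = 1.305 K/W
Q = ΔT/R_total = 22/1.305

Q ≈ 16.9 W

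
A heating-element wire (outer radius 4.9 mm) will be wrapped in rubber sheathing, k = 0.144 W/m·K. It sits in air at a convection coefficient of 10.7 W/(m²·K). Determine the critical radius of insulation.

r_cr ≈ 13.5 mm

For a cylinder r_cr = k/h = 0.144/10.7
r_cr = 13.5 mm; since the bare radius (4.9 mm) is below r_cr, adding a thin layer of insulation will *increase* heat loss.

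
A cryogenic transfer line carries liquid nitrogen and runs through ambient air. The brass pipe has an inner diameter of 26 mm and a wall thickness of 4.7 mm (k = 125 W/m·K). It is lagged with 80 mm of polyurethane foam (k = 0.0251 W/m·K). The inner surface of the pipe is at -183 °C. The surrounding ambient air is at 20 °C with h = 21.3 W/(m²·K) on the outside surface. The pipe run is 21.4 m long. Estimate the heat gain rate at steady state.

Q ≈ 398 W

Per-layer cylindrical resistances, series-summed:
R_brass pipe wall = ln(17.7/13)/(2π×125×21.4) = 1.836×10^-5 K/W
R_polyurethane foam = ln(97.7/17.7)/(2π×0.0251×21.4) = 0.5062 K/W
R_outer film = 1/(h_o·2πr_oL) = 1/(21.3×2π×0.0977×21.4) = 0.003574 K/W
R_total = 0.5098 K/W
Q = ΔT/R_total = 203/0.5098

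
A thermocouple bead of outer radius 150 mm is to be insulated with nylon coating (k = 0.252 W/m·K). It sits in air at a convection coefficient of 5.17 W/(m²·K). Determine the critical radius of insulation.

For a sphere r_cr = 2k/h = 2×0.252/5.17
r_cr = 97.5 mm; since the bare radius (150 mm) is above r_cr, any added insulation will reduce heat loss.

r_cr ≈ 97.5 mm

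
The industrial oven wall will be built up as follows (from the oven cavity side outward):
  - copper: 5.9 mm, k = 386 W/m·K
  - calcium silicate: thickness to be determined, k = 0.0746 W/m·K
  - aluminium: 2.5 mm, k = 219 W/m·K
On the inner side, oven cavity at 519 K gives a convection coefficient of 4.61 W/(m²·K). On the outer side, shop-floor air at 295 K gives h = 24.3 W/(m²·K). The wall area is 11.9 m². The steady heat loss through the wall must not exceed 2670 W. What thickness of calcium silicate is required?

Model the wall as resistances in series:
R_inner film = 1/(h_i·A) = 1/(4.61×11.9) = 0.01823 K/W
R_copper = L/(kA) = 0.0059/(386×11.9) = 1.284×10^-6 K/W
R_aluminium = L/(kA) = 0.0025/(219×11.9) = 9.593×10^-7 K/W
R_outer film = 1/(h_o·A) = 1/(24.3×11.9) = 0.003458 K/W
Sum of the known resistances R_other = 0.02169 K/W
Required total resistance R_tot = ΔT/Q_allow = 224/2670 = 0.0839 K/W
R_calcium silicate = R_tot − R_other = 0.06221 K/W
L = R·k·A = 0.06221×0.0746×11.9

L ≈ 55.2 mm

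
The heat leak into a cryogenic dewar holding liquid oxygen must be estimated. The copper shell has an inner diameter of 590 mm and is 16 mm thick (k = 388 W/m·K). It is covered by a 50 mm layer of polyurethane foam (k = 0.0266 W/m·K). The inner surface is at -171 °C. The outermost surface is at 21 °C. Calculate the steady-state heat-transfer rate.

Q ≈ 144 W

Each spherical layer contributes R = (1/r_i − 1/r_o)/(4πk):
R_copper shell = (1/0.295 − 1/0.311)/(4π×388) = 3.577×10^-5 K/W
R_polyurethane foam = (1/0.311 − 1/0.361)/(4π×0.0266) = 1.332 K/W
R_total = 1.332 K/W
Q = ΔT/R_total = 192/1.332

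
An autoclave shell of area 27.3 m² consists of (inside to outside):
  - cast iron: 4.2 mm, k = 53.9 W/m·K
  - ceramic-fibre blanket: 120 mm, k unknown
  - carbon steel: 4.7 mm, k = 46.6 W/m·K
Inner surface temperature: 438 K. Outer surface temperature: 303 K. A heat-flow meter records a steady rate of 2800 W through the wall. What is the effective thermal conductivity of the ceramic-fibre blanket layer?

k ≈ 0.0912 W/(m·K)

Model the wall as resistances in series:
R_cast iron = L/(kA) = 0.0042/(53.9×27.3) = 2.854×10^-6 K/W
R_carbon steel = L/(kA) = 0.0047/(46.6×27.3) = 3.694×10^-6 K/W
Sum of known resistances R_other = 6.549×10^-6 K/W
Total R = ΔT/Q = 135/2800 = 0.04821 K/W
R_ceramic-fibre blanket = R_total − R_other = 0.04821 K/W
k = L/(R·A) = 0.12/(0.04821×27.3)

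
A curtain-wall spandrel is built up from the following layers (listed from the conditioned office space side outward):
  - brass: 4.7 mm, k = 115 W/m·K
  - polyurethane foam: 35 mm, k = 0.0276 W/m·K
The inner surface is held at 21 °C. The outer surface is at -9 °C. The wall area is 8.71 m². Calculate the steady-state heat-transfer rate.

Treating each layer as a thermal resistance in series:
R_brass = L/(kA) = 0.0047/(115×8.71) = 4.692×10^-6 K/W
R_polyurethane foam = L/(kA) = 0.035/(0.0276×8.71) = 0.1456 K/W
R_total = 0.1456 K/W
Q = ΔT / R_total = 30 / 0.1456

Q ≈ 206 W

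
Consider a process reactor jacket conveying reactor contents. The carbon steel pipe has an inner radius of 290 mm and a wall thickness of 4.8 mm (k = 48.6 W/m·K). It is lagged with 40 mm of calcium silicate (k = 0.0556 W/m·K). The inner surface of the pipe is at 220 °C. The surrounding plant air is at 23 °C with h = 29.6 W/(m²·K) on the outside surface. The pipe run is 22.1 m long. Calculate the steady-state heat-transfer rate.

Q ≈ 11400 W

Cylindrical conduction, so R = ln(r₂/r₁)/(2πkL) per layer, in series:
R_carbon steel pipe wall = ln(294.8/290)/(2π×48.6×22.1) = 2.433×10^-6 K/W
R_calcium silicate = ln(334.8/294.8)/(2π×0.0556×22.1) = 0.01648 K/W
R_outer film = 1/(h_o·2πr_oL) = 1/(29.6×2π×0.3348×22.1) = 7.267×10^-4 K/W
R_total = 0.01721 K/W
Q = ΔT/R_total = 197/0.01721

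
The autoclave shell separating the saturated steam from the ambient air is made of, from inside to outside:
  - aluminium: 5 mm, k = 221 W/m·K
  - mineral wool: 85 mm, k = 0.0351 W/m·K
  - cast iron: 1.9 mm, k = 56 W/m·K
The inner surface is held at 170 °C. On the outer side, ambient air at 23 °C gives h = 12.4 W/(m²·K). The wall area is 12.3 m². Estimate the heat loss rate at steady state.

Thermal resistances in series:
R_aluminium = L/(kA) = 0.005/(221×12.3) = 1.839×10^-6 K/W
R_mineral wool = L/(kA) = 0.085/(0.0351×12.3) = 0.1969 K/W
R_cast iron = L/(kA) = 0.0019/(56×12.3) = 2.758×10^-6 K/W
R_outer film = 1/(h_o·A) = 1/(12.4×12.3) = 0.006557 K/W
R_total = 0.2034 K/W
Q = ΔT / R_total = 147 / 0.2034

Q ≈ 723 W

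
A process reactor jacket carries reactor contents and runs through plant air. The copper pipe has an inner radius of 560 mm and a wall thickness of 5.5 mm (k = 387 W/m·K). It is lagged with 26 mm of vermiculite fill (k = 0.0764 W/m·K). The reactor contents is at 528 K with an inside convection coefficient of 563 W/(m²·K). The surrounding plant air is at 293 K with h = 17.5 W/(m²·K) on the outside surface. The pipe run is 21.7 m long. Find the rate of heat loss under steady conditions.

Q ≈ 46600 W

Treating each annulus and film as a series resistance:
R_inner film = 1/(h_i·2πr₁L) = 1/(563×2π×0.56×21.7) = 2.326×10^-5 K/W
R_copper pipe wall = ln(565.5/560)/(2π×387×21.7) = 1.852×10^-7 K/W
R_vermiculite fill = ln(591.5/565.5)/(2π×0.0764×21.7) = 0.004315 K/W
R_outer film = 1/(h_o·2πr_oL) = 1/(17.5×2π×0.5915×21.7) = 7.085×10^-4 K/W
R_total = 0.005047 K/W
Q = ΔT/R_total = 235/0.005047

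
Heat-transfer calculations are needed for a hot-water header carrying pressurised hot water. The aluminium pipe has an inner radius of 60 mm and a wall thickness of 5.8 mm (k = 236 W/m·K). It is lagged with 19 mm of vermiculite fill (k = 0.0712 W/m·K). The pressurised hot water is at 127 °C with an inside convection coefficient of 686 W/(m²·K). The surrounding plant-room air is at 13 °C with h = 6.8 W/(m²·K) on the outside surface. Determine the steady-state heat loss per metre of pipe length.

Per-layer cylindrical resistances, series-summed:
R_inner film = 1/(h_i·2πr₁L) = 1/(686×2π×0.06×1) = 0.003867 K/W
R_aluminium pipe wall = ln(65.8/60)/(2π×236×1) = 6.223×10^-5 K/W
R_vermiculite fill = ln(84.8/65.8)/(2π×0.0712×1) = 0.567 K/W
R_outer film = 1/(h_o·2πr_oL) = 1/(6.8×2π×0.0848×1) = 0.276 K/W
R_total = 0.847 K/W
Q = ΔT/R_total = 114/0.847

q′ ≈ 135 W/m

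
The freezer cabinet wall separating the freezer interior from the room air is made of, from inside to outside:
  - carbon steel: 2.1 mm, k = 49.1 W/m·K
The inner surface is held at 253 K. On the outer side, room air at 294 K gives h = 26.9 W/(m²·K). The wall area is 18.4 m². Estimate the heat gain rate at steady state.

Thermal resistances in series:
R_carbon steel = L/(kA) = 0.0021/(49.1×18.4) = 2.324×10^-6 K/W
R_outer film = 1/(h_o·A) = 1/(26.9×18.4) = 0.00202 K/W
R_total = 0.002023 K/W
Q = ΔT / R_total = 41 / 0.002023

Q ≈ 20300 W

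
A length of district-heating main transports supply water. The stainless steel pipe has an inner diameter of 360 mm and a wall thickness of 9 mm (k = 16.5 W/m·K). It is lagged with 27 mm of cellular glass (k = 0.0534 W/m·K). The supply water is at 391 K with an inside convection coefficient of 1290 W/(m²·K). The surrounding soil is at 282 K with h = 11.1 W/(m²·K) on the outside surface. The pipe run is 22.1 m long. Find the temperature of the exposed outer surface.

Per-layer cylindrical resistances, series-summed:
R_inner film = 1/(h_i·2πr₁L) = 1/(1290×2π×0.18×22.1) = 3.101×10^-5 K/W
R_stainless steel pipe wall = ln(189/180)/(2π×16.5×22.1) = 2.129×10^-5 K/W
R_cellular glass = ln(216/189)/(2π×0.0534×22.1) = 0.01801 K/W
R_outer film = 1/(h_o·2πr_oL) = 1/(11.1×2π×0.216×22.1) = 0.003004 K/W
R_total = 0.02106 K/W
Q = ΔT/R_total = 109/0.02106
Q = 5170 W
T_interface = T_inner − Q·ΣR(inner→interface) = 391 − 5170×0.01806

T ≈ 298 K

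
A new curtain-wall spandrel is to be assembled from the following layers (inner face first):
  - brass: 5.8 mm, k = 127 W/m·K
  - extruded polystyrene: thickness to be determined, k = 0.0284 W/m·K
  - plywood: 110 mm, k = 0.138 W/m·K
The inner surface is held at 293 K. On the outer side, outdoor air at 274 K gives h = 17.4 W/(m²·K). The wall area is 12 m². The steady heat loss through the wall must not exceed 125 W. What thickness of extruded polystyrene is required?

L ≈ 27.5 mm

Treating each layer as a thermal resistance in series:
R_brass = L/(kA) = 0.0058/(127×12) = 3.806×10^-6 K/W
R_plywood = L/(kA) = 0.11/(0.138×12) = 0.06643 K/W
R_outer film = 1/(h_o·A) = 1/(17.4×12) = 0.004789 K/W
Sum of the known resistances R_other = 0.07122 K/W
Required total resistance R_tot = ΔT/Q_allow = 19/125 = 0.152 K/W
R_extruded polystyrene = R_tot − R_other = 0.08078 K/W
L = R·k·A = 0.08078×0.0284×12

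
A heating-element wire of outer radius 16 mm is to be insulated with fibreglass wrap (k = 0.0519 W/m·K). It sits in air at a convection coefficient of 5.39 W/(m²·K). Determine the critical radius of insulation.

For a cylinder r_cr = k/h = 0.0519/5.39
r_cr = 9.63 mm; since the bare radius (16 mm) is above r_cr, any added insulation will reduce heat loss.

r_cr ≈ 9.63 mm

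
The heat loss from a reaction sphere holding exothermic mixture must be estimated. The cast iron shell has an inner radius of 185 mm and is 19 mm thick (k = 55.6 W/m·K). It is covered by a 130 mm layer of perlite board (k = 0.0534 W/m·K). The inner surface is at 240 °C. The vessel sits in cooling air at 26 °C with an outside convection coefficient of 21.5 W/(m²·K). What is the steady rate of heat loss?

Radial (spherical) resistances in series:
R_cast iron shell = (1/0.185 − 1/0.204)/(4π×55.6) = 7.206×10^-4 K/W
R_perlite board = (1/0.204 − 1/0.334)/(4π×0.0534) = 2.843 K/W
R_outer film = 1/(h·4πr_o²) = 1/(21.5×4π×0.334²) = 0.03318 K/W
R_total = 2.877 K/W
Q = ΔT/R_total = 214/2.877

Q ≈ 74.4 W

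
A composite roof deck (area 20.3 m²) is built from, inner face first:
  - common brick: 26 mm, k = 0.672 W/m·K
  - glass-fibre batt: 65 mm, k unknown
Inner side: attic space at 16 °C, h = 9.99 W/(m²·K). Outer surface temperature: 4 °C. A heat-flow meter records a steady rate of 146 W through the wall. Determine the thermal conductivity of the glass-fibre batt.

Series thermal resistances:
R_inner film = 1/(h_i·A) = 1/(9.99×20.3) = 0.004931 K/W
R_common brick = L/(kA) = 0.026/(0.672×20.3) = 0.001906 K/W
Sum of known resistances R_other = 0.006837 K/W
Total R = ΔT/Q = 12/146 = 0.08219 K/W
R_glass-fibre batt = R_total − R_other = 0.07535 K/W
k = L/(R·A) = 0.065/(0.07535×20.3)

k ≈ 0.0425 W/(m·K)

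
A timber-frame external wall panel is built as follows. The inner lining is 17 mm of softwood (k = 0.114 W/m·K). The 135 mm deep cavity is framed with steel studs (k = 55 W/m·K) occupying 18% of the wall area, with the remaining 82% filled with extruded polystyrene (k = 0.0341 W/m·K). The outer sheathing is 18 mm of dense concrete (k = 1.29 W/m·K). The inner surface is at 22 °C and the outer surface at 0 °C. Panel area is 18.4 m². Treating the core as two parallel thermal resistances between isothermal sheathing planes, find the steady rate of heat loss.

Sheathing layers in series; stud and cavity paths in parallel between them.
R_inner = 0.017/(0.114×18.4) = 0.008105 K/W
R_stud  = 0.135/(55×0.18×18.4) = 7.411×10^-4 K/W
R_cav   = 0.135/(0.0341×0.82×18.4) = 0.2624 K/W
1/R_core = 1/R_stud + 1/R_cav → R_core = 7.39×10^-4 K/W
R_outer = 0.018/(1.29×18.4) = 7.583×10^-4 K/W
R_total = 0.009602 K/W
Q = ΔT/R_total = 22/0.009602

Q ≈ 2290 W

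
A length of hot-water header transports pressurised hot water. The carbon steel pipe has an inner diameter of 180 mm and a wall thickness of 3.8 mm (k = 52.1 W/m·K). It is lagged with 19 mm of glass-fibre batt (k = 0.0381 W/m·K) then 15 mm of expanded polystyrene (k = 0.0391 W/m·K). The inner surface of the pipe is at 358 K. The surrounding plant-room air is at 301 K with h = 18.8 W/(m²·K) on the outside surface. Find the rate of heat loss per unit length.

Cylindrical conduction, so R = ln(r₂/r₁)/(2πkL) per layer, in series:
R_carbon steel pipe wall = ln(93.8/90)/(2π×52.1×1) = 1.263×10^-4 K/W
R_glass-fibre batt = ln(112.8/93.8)/(2π×0.0381×1) = 0.7705 K/W
R_expanded polystyrene = ln(127.8/112.8)/(2π×0.0391×1) = 0.5082 K/W
R_outer film = 1/(h_o·2πr_oL) = 1/(18.8×2π×0.1278×1) = 0.06624 K/W
R_total = 1.345 K/W
Q = ΔT/R_total = 57/1.345

q′ ≈ 42.4 W/m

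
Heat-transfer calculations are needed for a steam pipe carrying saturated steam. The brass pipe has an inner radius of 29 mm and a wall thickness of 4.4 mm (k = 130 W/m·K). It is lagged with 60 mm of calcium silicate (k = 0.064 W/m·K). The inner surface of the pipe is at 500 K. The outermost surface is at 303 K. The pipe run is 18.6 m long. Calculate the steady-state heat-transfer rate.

Radial resistances (cylindrical: R_cond = ln(r_o/r_i)/(2πkL), R_conv = 1/(h·2πrL)):
R_brass pipe wall = ln(33.4/29)/(2π×130×18.6) = 9.298×10^-6 K/W
R_calcium silicate = ln(93.4/33.4)/(2π×0.064×18.6) = 0.1375 K/W
R_total = 0.1375 K/W
Q = ΔT/R_total = 197/0.1375

Q ≈ 1430 W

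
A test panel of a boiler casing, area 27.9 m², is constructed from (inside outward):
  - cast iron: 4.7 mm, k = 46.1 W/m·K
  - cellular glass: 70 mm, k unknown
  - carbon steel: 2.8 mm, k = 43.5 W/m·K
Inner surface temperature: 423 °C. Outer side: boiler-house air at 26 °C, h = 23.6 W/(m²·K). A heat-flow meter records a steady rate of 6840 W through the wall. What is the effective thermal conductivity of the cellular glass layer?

k ≈ 0.0444 W/(m·K)

Using the resistance-network approach (series):
R_cast iron = L/(kA) = 0.0047/(46.1×27.9) = 3.654×10^-6 K/W
R_carbon steel = L/(kA) = 0.0028/(43.5×27.9) = 2.307×10^-6 K/W
R_outer film = 1/(h_o·A) = 1/(23.6×27.9) = 0.001519 K/W
Sum of known resistances R_other = 0.001525 K/W
Total R = ΔT/Q = 397/6840 = 0.05804 K/W
R_cellular glass = R_total − R_other = 0.05652 K/W
k = L/(R·A) = 0.07/(0.05652×27.9)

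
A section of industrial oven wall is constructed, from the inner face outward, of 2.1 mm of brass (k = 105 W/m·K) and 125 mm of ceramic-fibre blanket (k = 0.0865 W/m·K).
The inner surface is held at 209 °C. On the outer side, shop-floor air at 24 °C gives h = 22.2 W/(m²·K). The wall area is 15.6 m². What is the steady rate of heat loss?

Model the wall as resistances in series:
R_brass = L/(kA) = 0.0021/(105×15.6) = 1.282×10^-6 K/W
R_ceramic-fibre blanket = L/(kA) = 0.125/(0.0865×15.6) = 0.09263 K/W
R_outer film = 1/(h_o·A) = 1/(22.2×15.6) = 0.002888 K/W
R_total = 0.09552 K/W
Q = ΔT / R_total = 185 / 0.09552

Q ≈ 1940 W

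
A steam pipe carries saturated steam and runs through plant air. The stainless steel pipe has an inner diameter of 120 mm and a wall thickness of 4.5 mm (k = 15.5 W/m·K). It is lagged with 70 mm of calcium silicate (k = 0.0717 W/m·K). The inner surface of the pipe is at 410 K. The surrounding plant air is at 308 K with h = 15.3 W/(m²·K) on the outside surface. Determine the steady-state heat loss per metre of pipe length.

Cylindrical conduction, so R = ln(r₂/r₁)/(2πkL) per layer, in series:
R_stainless steel pipe wall = ln(64.5/60)/(2π×15.5×1) = 7.426×10^-4 K/W
R_calcium silicate = ln(134.5/64.5)/(2π×0.0717×1) = 1.631 K/W
R_outer film = 1/(h_o·2πr_oL) = 1/(15.3×2π×0.1345×1) = 0.07734 K/W
R_total = 1.709 K/W
Q = ΔT/R_total = 102/1.709

q′ ≈ 59.7 W/m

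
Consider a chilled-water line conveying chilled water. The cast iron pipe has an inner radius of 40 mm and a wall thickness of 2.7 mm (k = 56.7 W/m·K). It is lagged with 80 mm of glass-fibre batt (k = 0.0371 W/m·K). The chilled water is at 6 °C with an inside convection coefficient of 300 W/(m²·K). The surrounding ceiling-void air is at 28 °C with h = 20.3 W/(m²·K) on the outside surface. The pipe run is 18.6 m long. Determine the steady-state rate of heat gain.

Q ≈ 88.9 W

Cylindrical conduction, so R = ln(r₂/r₁)/(2πkL) per layer, in series:
R_inner film = 1/(h_i·2πr₁L) = 1/(300×2π×0.04×18.6) = 7.131×10^-4 K/W
R_cast iron pipe wall = ln(42.7/40)/(2π×56.7×18.6) = 9.857×10^-6 K/W
R_glass-fibre batt = ln(122.7/42.7)/(2π×0.0371×18.6) = 0.2434 K/W
R_outer film = 1/(h_o·2πr_oL) = 1/(20.3×2π×0.1227×18.6) = 0.003435 K/W
R_total = 0.2476 K/W
Q = ΔT/R_total = 22/0.2476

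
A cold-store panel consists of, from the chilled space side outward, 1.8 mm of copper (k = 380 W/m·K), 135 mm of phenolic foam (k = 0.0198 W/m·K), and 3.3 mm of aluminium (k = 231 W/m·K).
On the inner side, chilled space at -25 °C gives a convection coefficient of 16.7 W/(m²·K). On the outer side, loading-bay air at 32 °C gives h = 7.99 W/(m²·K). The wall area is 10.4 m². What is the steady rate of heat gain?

Q ≈ 84.6 W

Thermal resistances in series:
R_inner film = 1/(h_i·A) = 1/(16.7×10.4) = 0.005758 K/W
R_copper = L/(kA) = 0.0018/(380×10.4) = 4.555×10^-7 K/W
R_phenolic foam = L/(kA) = 0.135/(0.0198×10.4) = 0.6556 K/W
R_aluminium = L/(kA) = 0.0033/(231×10.4) = 1.374×10^-6 K/W
R_outer film = 1/(h_o·A) = 1/(7.99×10.4) = 0.01203 K/W
R_total = 0.6734 K/W
Q = ΔT / R_total = 57 / 0.6734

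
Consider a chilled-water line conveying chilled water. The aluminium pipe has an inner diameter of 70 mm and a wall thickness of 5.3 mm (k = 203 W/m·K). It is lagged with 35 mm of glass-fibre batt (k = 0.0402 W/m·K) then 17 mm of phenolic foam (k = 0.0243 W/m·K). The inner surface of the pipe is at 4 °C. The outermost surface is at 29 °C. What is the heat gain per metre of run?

Radial resistances (cylindrical: R_cond = ln(r_o/r_i)/(2πkL), R_conv = 1/(h·2πrL)):
R_aluminium pipe wall = ln(40.3/35)/(2π×203×1) = 1.105×10^-4 K/W
R_glass-fibre batt = ln(75.3/40.3)/(2π×0.0402×1) = 2.475 K/W
R_phenolic foam = ln(92.3/75.3)/(2π×0.0243×1) = 1.333 K/W
R_total = 3.808 K/W
Q = ΔT/R_total = 25/3.808

q′ ≈ 6.56 W/m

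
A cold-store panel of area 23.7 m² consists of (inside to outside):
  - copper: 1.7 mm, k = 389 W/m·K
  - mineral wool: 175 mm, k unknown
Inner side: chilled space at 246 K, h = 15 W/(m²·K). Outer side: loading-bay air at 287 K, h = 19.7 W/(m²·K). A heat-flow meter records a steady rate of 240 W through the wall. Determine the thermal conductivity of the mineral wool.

Treating each layer as a thermal resistance in series:
R_inner film = 1/(h_i·A) = 1/(15×23.7) = 0.002813 K/W
R_copper = L/(kA) = 0.0017/(389×23.7) = 1.844×10^-7 K/W
R_outer film = 1/(h_o·A) = 1/(19.7×23.7) = 0.002142 K/W
Sum of known resistances R_other = 0.004955 K/W
Total R = ΔT/Q = 41/240 = 0.1708 K/W
R_mineral wool = R_total − R_other = 0.1659 K/W
k = L/(R·A) = 0.175/(0.1659×23.7)

k ≈ 0.0445 W/(m·K)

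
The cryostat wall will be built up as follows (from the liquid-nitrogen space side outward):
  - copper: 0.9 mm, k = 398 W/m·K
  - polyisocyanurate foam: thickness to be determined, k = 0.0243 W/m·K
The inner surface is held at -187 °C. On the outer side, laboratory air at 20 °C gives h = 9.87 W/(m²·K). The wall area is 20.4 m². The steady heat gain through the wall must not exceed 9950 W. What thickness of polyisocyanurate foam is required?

L ≈ 7.85 mm

Treating each layer as a thermal resistance in series:
R_copper = L/(kA) = 0.0009/(398×20.4) = 1.108×10^-7 K/W
R_outer film = 1/(h_o·A) = 1/(9.87×20.4) = 0.004967 K/W
Sum of the known resistances R_other = 0.004967 K/W
Required total resistance R_tot = ΔT/Q_allow = 207/9950 = 0.0208 K/W
R_polyisocyanurate foam = R_tot − R_other = 0.01584 K/W
L = R·k·A = 0.01584×0.0243×20.4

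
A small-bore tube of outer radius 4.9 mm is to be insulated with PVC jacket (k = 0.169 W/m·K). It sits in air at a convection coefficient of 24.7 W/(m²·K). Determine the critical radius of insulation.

r_cr ≈ 6.84 mm

For a cylinder r_cr = k/h = 0.169/24.7
r_cr = 6.84 mm; since the bare radius (4.9 mm) is below r_cr, adding a thin layer of insulation will *increase* heat loss.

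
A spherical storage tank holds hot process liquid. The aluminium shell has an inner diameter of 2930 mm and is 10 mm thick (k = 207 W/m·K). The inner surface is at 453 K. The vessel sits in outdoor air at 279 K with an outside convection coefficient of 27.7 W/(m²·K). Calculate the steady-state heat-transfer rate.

Q ≈ 132000 W

Radial (spherical) resistances in series:
R_aluminium shell = (1/1.465 − 1/1.475)/(4π×207) = 1.779×10^-6 K/W
R_outer film = 1/(h·4πr_o²) = 1/(27.7×4π×1.475²) = 0.00132 K/W
R_total = 0.001322 K/W
Q = ΔT/R_total = 174/0.001322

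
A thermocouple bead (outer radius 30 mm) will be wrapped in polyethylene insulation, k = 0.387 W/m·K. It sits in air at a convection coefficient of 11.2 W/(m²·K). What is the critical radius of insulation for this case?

For a sphere r_cr = 2k/h = 2×0.387/11.2
r_cr = 69.1 mm; since the bare radius (30 mm) is below r_cr, adding a thin layer of insulation will *increase* heat loss.

r_cr ≈ 69.1 mm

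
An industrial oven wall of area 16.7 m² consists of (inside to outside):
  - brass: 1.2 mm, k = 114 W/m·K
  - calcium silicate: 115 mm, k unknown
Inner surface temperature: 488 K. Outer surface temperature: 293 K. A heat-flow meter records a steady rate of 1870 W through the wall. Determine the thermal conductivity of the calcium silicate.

Model the wall as resistances in series:
R_brass = L/(kA) = 0.0012/(114×16.7) = 6.303×10^-7 K/W
Sum of known resistances R_other = 6.303×10^-7 K/W
Total R = ΔT/Q = 195/1870 = 0.1043 K/W
R_calcium silicate = R_total − R_other = 0.1043 K/W
k = L/(R·A) = 0.115/(0.1043×16.7)

k ≈ 0.066 W/(m·K)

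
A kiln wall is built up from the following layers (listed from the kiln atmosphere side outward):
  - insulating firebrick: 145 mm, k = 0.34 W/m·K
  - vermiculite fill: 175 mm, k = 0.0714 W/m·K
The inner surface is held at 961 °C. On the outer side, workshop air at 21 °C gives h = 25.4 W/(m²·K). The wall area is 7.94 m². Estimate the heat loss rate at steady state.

Q ≈ 2560 W

Series thermal resistances:
R_insulating firebrick = L/(kA) = 0.145/(0.34×7.94) = 0.05371 K/W
R_vermiculite fill = L/(kA) = 0.175/(0.0714×7.94) = 0.3087 K/W
R_outer film = 1/(h_o·A) = 1/(25.4×7.94) = 0.004958 K/W
R_total = 0.3674 K/W
Q = ΔT / R_total = 940 / 0.3674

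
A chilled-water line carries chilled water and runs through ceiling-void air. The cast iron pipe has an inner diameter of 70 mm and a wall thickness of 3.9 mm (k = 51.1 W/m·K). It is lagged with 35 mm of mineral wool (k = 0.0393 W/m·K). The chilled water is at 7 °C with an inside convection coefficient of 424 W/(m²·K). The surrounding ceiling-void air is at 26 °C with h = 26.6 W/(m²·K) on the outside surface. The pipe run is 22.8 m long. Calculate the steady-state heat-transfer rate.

Radial resistances (cylindrical: R_cond = ln(r_o/r_i)/(2πkL), R_conv = 1/(h·2πrL)):
R_inner film = 1/(h_i·2πr₁L) = 1/(424×2π×0.035×22.8) = 4.704×10^-4 K/W
R_cast iron pipe wall = ln(38.9/35)/(2π×51.1×22.8) = 1.443×10^-5 K/W
R_mineral wool = ln(73.9/38.9)/(2π×0.0393×22.8) = 0.114 K/W
R_outer film = 1/(h_o·2πr_oL) = 1/(26.6×2π×0.0739×22.8) = 0.003551 K/W
R_total = 0.118 K/W
Q = ΔT/R_total = 19/0.118

Q ≈ 161 W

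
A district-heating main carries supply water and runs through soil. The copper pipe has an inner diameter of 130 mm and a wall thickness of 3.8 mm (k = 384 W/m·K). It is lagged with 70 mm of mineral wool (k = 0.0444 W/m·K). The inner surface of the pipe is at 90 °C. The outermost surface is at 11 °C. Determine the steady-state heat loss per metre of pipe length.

q′ ≈ 31.4 W/m

Treating each annulus and film as a series resistance:
R_copper pipe wall = ln(68.8/65)/(2π×384×1) = 2.355×10^-5 K/W
R_mineral wool = ln(138.8/68.8)/(2π×0.0444×1) = 2.516 K/W
R_total = 2.516 K/W
Q = ΔT/R_total = 79/2.516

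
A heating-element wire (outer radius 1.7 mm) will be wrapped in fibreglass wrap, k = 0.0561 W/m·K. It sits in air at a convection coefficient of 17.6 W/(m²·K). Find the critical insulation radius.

For a cylinder r_cr = k/h = 0.0561/17.6
r_cr = 3.19 mm; since the bare radius (1.7 mm) is below r_cr, adding a thin layer of insulation will *increase* heat loss.

r_cr ≈ 3.19 mm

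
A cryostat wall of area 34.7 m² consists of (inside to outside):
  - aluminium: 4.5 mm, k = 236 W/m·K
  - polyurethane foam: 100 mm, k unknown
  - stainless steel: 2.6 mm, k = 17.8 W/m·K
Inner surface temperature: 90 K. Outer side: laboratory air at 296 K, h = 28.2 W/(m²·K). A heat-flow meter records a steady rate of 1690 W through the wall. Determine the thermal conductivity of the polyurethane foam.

Thermal resistances in series:
R_aluminium = L/(kA) = 0.0045/(236×34.7) = 5.495×10^-7 K/W
R_stainless steel = L/(kA) = 0.0026/(17.8×34.7) = 4.209×10^-6 K/W
R_outer film = 1/(h_o·A) = 1/(28.2×34.7) = 0.001022 K/W
Sum of known resistances R_other = 0.001027 K/W
Total R = ΔT/Q = 206/1690 = 0.1219 K/W
R_polyurethane foam = R_total − R_other = 0.1209 K/W
k = L/(R·A) = 0.1/(0.1209×34.7)

k ≈ 0.0238 W/(m·K)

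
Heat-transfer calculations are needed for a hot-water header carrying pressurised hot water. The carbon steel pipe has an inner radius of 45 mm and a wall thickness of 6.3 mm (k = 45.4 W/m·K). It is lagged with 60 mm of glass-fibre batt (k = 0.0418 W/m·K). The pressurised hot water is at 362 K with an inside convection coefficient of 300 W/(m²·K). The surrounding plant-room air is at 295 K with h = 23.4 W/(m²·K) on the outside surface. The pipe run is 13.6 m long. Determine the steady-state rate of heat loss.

Q ≈ 301 W

Treating each annulus and film as a series resistance:
R_inner film = 1/(h_i·2πr₁L) = 1/(300×2π×0.045×13.6) = 8.669×10^-4 K/W
R_carbon steel pipe wall = ln(51.3/45)/(2π×45.4×13.6) = 3.377×10^-5 K/W
R_glass-fibre batt = ln(111.3/51.3)/(2π×0.0418×13.6) = 0.2168 K/W
R_outer film = 1/(h_o·2πr_oL) = 1/(23.4×2π×0.1113×13.6) = 0.004493 K/W
R_total = 0.2222 K/W
Q = ΔT/R_total = 67/0.2222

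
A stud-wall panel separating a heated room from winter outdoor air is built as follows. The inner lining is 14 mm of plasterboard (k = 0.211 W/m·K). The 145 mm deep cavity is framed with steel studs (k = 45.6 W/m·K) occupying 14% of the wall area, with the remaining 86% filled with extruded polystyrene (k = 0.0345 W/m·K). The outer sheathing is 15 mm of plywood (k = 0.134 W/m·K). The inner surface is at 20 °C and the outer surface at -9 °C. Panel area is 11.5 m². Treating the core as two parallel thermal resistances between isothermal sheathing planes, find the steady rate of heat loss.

Q ≈ 1660 W

Sheathing layers in series; stud and cavity paths in parallel between them.
R_inner = 0.014/(0.211×11.5) = 0.00577 K/W
R_stud  = 0.145/(45.6×0.14×11.5) = 0.001975 K/W
R_cav   = 0.145/(0.0345×0.86×11.5) = 0.425 K/W
1/R_core = 1/R_stud + 1/R_cav → R_core = 0.001966 K/W
R_outer = 0.015/(0.134×11.5) = 0.009734 K/W
R_total = 0.01747 K/W
Q = ΔT/R_total = 29/0.01747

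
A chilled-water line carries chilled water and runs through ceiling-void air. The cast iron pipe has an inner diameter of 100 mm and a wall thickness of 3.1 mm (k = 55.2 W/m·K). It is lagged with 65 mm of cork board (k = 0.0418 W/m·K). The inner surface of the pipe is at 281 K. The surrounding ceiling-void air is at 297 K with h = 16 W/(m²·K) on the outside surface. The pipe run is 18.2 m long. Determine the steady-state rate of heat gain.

Treating each annulus and film as a series resistance:
R_cast iron pipe wall = ln(53.1/50)/(2π×55.2×18.2) = 9.53×10^-6 K/W
R_cork board = ln(118.1/53.1)/(2π×0.0418×18.2) = 0.1672 K/W
R_outer film = 1/(h_o·2πr_oL) = 1/(16×2π×0.1181×18.2) = 0.004628 K/W
R_total = 0.1719 K/W
Q = ΔT/R_total = 16/0.1719

Q ≈ 93.1 W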